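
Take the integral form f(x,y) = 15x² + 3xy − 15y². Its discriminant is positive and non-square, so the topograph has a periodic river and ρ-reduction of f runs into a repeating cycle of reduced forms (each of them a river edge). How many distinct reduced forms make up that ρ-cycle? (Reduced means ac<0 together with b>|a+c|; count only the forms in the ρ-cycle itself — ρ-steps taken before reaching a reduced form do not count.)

D = 909, ⌊√D⌋ = 30
river: ρ → (-15,27,3)
river: ρ → (3,27,-15)
river: ρ → (-15,3,15)
river: ρ → (15,27,-3)
river: ρ → (-3,27,15)
river: ρ → (15,3,-15)
ρ-cycle length = 6 (tail of 0 descent steps not counted)

6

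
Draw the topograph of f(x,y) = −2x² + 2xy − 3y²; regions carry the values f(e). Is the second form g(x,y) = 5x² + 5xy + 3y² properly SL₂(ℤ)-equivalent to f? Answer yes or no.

D₁ = -20, D₂ = -35
discriminants differ ⇒ not SL₂(ℤ)-equivalent

no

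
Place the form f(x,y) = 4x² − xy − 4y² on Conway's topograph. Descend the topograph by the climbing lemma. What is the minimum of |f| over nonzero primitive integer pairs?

descent: ρ → (-4,1,4)  [lands on river]
river: ρ → (4,7,-1)
river: ρ → (-1,7,4)
river: ρ → (4,1,-4)
river: ρ → (-4,7,1)
river: ρ → (1,7,-4)
closes: descent 1, river 6
min |a| on river = 1

1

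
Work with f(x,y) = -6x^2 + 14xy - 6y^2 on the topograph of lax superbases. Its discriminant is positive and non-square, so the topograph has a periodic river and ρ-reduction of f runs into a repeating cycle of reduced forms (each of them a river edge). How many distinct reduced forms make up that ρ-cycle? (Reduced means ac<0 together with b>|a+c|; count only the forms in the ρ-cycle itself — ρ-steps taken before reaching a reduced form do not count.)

D = 52, ⌊√D⌋ = 7
descent: ρ → (-6,-2,2)
descent: ρ → (2,6,-2)  [lands on river]
river: ρ → (-2,6,2)
ρ-cycle length = 2 (tail of 2 descent steps not counted)

2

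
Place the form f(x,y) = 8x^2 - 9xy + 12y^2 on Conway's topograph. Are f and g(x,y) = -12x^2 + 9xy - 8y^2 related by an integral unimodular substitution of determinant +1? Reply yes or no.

D₁ = -303, D₂ = -303
f: translate: b→7 (≡-9 mod 16), so (8,-9,12)→(8,7,11)
f: reduced (well bottom): (8,7,11) with a≤c, −a<b≤a
g is negative-definite; reduce −g:
−g: flip: (12,-9,8)→(8,9,12)
−g: translate: b→-7 (≡9 mod 16), so (8,9,12)→(8,-7,11)
−g: reduced (well bottom): (8,-7,11) with a≤c, −a<b≤a
flip sign back: reduced form of g is (-8,7,-11)
reduced forms (8, 7, 11) vs (-8, 7, -11) ⇒ inequivalent

no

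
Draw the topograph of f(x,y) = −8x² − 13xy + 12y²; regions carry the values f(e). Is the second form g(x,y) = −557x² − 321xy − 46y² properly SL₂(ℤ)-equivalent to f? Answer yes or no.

D₁ = 553, D₂ = 553
river cycle of f (length 26): (12, 13, -8), (-8, 19, 6), (6, 17, -11), (-11, 5, 12), (12, 19, -4), (-4, 21, 7), (7, 21, -4), (-4, 19, 12), (12, 5, -11), (-11, 17, 6), … (16 more)
river cycle of g (length 26): (-8, 19, 6), (6, 17, -11), (-11, 5, 12), (12, 19, -4), (-4, 21, 7), (7, 21, -4), (-4, 19, 12), (12, 5, -11), (-11, 17, 6), (6, 19, -8), … (16 more)
cycles coincide ⇒ equivalent

yes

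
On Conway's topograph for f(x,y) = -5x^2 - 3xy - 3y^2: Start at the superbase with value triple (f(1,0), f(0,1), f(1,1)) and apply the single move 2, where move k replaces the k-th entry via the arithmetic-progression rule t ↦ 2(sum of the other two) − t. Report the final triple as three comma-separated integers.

start (-5,-3,-11) = (f(1,0),f(0,1),f(1,1))
replace slot 2: 2·((-5)+(-11)) − (-3) = -29 → (-5,-29,-11)

-5,-29,-11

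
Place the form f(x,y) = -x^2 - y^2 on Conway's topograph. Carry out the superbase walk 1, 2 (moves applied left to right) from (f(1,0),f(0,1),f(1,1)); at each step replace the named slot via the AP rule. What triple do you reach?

start (-1,-1,-2) = (f(1,0),f(0,1),f(1,1))
replace slot 1: 2·((-1)+(-2)) − (-1) = -5 → (-5,-1,-2)
replace slot 2: 2·((-5)+(-2)) − (-1) = -13 → (-5,-13,-2)

-5,-13,-2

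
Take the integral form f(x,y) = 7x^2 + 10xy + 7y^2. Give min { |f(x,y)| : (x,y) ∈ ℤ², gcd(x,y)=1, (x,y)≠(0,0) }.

translate: b→-4 (≡10 mod 14), so (7,10,7)→(7,-4,4)
flip: (7,-4,4)→(4,4,7)
reduced (well bottom): (4,4,7) with a≤c, −a<b≤a
well minimum = a = 4

4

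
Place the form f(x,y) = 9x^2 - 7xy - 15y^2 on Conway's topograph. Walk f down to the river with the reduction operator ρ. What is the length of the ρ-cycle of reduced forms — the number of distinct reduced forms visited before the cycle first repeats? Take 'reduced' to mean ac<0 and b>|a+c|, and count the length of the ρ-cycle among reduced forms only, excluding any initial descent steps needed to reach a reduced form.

D = 589, ⌊√D⌋ = 24
descent: ρ → (-15,7,9)  [lands on river]
river: ρ → (9,11,-13)
river: ρ → (-13,15,7)
river: ρ → (7,13,-15)
river: ρ → (-15,17,5)
river: ρ → (5,23,-3)
river: ρ → (-3,19,19)
river: ρ → (19,19,-3)
river: ρ → (-3,23,5)
river: ρ → (5,17,-15)
river: ρ → (-15,13,7)
river: ρ → (7,15,-13)
river: ρ → (-13,11,9)
river: ρ → (9,7,-15)
river: ρ → (-15,23,1)
river: ρ → (1,23,-15)
ρ-cycle length = 16 (tail of 1 descent step not counted)

16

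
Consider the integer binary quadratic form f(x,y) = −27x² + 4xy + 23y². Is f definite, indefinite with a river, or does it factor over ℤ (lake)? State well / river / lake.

D = b²−4ac = 4² − 4·(-27)·23 = 2500
D = 50² is a perfect square ⇒ form factors over ℤ ⇒ lakes

lake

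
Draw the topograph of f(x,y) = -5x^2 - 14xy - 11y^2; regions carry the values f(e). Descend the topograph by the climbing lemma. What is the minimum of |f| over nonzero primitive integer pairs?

translate: b→4 (≡14 mod 10), so (5,14,11)→(5,4,2)
flip: (5,4,2)→(2,-4,5)
translate: b→0 (≡-4 mod 4), so (2,-4,5)→(2,0,3)
reduced (well bottom): (2,0,3) with a≤c, −a<b≤a
well minimum |f| = |-2| = 2 (negative-definite)

2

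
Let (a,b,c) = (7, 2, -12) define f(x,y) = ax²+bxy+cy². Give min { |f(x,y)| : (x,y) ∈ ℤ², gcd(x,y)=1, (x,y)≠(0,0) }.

descent: ρ → (-12,-2,7)
descent: ρ → (7,16,-3)  [lands on river]
river: ρ → (-3,14,12)
river: ρ → (12,10,-5)
river: ρ → (-5,10,12)
river: ρ → (12,14,-3)
river: ρ → (-3,16,7)
river: ρ → (7,12,-7)
river: ρ → (-7,16,3)
river: ρ → (3,14,-12)
river: ρ → (-12,10,5)
river: ρ → (5,10,-12)
river: ρ → (-12,14,3)
river: ρ → (3,16,-7)
river: ρ → (-7,12,7)
closes: descent 2, river 14
min |a| on river = 3

3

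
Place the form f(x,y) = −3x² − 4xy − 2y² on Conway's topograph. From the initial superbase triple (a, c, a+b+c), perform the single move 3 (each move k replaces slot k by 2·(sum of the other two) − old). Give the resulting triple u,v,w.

start (-3,-2,-9) = (f(1,0),f(0,1),f(1,1))
replace slot 3: 2·((-3)+(-2)) − (-9) = -1 → (-3,-2,-1)

-3,-2,-1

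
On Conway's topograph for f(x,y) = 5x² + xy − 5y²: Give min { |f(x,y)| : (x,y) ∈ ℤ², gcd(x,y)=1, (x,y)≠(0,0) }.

river: ρ → (-5,9,1)
river: ρ → (1,9,-5)
river: ρ → (-5,1,5)
river: ρ → (5,9,-1)
river: ρ → (-1,9,5)
river: ρ → (5,1,-5)
closes: descent 0, river 6
min |a| on river = 1

1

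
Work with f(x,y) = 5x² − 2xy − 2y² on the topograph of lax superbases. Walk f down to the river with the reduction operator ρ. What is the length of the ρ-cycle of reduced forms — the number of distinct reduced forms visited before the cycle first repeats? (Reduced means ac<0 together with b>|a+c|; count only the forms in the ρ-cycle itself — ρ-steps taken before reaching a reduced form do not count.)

D = 44, ⌊√D⌋ = 6
descent: ρ → (-2,6,1)  [lands on river]
river: ρ → (1,6,-2)
ρ-cycle length = 2 (tail of 1 descent step not counted)

2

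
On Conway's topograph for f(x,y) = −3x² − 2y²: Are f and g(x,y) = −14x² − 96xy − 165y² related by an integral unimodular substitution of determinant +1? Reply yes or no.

D₁ = -24, D₂ = -24
f is negative-definite; reduce −f:
−f: flip: (3,0,2)→(2,0,3)
−f: reduced (well bottom): (2,0,3) with a≤c, −a<b≤a
flip sign back: reduced form of f is (-2,0,-3)
g is negative-definite; reduce −g:
−g: translate: b→12 (≡96 mod 28), so (14,96,165)→(14,12,3)
−g: flip: (14,12,3)→(3,-12,14)
−g: translate: b→0 (≡-12 mod 6), so (3,-12,14)→(3,0,2)
−g: flip: (3,0,2)→(2,0,3)
−g: reduced (well bottom): (2,0,3) with a≤c, −a<b≤a
flip sign back: reduced form of g is (-2,0,-3)
reduced forms (-2, 0, -3) vs (-2, 0, -3) ⇒ equivalent

yes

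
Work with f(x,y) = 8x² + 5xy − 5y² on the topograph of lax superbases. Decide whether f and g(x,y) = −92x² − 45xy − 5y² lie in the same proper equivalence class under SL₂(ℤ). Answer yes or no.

D₁ = 185, D₂ = 185
river cycle of f (length 10): (-5, 5, 8), (8, 11, -2), (-2, 13, 2), (2, 11, -8), (-8, 5, 5), (5, 5, -8), (-8, 11, 2), (2, 13, -2), (-2, 11, 8), (8, 5, -5)
river cycle of g (length 10): (-5, 5, 8), (8, 11, -2), (-2, 13, 2), (2, 11, -8), (-8, 5, 5), (5, 5, -8), (-8, 11, 2), (2, 13, -2), (-2, 11, 8), (8, 5, -5)
cycles coincide ⇒ equivalent

yes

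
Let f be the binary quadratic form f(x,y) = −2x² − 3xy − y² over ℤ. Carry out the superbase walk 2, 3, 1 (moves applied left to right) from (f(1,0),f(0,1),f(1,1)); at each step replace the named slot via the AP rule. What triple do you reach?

start (-2,-1,-6) = (f(1,0),f(0,1),f(1,1))
replace slot 2: 2·((-2)+(-6)) − (-1) = -15 → (-2,-15,-6)
replace slot 3: 2·((-2)+(-15)) − (-6) = -28 → (-2,-15,-28)
replace slot 1: 2·((-15)+(-28)) − (-2) = -84 → (-84,-15,-28)

-84,-15,-28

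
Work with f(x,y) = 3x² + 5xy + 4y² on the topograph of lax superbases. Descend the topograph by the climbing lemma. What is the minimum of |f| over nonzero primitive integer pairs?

translate: b→-1 (≡5 mod 6), so (3,5,4)→(3,-1,2)
flip: (3,-1,2)→(2,1,3)
reduced (well bottom): (2,1,3) with a≤c, −a<b≤a
well minimum = a = 2

2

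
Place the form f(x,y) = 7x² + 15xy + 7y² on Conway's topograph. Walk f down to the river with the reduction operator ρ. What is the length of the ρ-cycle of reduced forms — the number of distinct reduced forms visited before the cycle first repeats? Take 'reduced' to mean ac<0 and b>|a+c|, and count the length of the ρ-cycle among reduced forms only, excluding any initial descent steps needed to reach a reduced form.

D = 29, ⌊√D⌋ = 5
descent: ρ → (7,-1,-1)
descent: ρ → (-1,5,1)  [lands on river]
river: ρ → (1,5,-1)
ρ-cycle length = 2 (tail of 2 descent steps not counted)

2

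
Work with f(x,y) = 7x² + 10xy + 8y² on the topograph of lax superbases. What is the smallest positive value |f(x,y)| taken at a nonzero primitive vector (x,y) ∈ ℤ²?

translate: b→-4 (≡10 mod 14), so (7,10,8)→(7,-4,5)
flip: (7,-4,5)→(5,4,7)
reduced (well bottom): (5,4,7) with a≤c, −a<b≤a
well minimum = a = 5

5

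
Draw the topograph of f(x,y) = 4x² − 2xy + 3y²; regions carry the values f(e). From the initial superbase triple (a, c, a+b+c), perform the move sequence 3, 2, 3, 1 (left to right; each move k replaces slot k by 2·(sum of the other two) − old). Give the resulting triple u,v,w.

start (4,3,5) = (f(1,0),f(0,1),f(1,1))
replace slot 3: 2·(4+3) − 5 = 9 → (4,3,9)
replace slot 2: 2·(4+9) − 3 = 23 → (4,23,9)
replace slot 3: 2·(4+23) − 9 = 45 → (4,23,45)
replace slot 1: 2·(23+45) − 4 = 132 → (132,23,45)

132,23,45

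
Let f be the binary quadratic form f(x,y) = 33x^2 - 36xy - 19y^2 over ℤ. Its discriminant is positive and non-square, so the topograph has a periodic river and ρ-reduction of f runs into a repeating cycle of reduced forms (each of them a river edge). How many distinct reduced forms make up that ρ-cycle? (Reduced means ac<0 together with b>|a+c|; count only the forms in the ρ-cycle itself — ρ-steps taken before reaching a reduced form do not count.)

D = 3804, ⌊√D⌋ = 61
descent: ρ → (-19,36,33)  [lands on river]
river: ρ → (33,30,-22)
river: ρ → (-22,58,5)
river: ρ → (5,52,-55)
river: ρ → (-55,58,2)
river: ρ → (2,58,-55)
river: ρ → (-55,52,5)
river: ρ → (5,58,-22)
river: ρ → (-22,30,33)
river: ρ → (33,36,-19)
river: ρ → (-19,40,29)
river: ρ → (29,18,-30)
river: ρ → (-30,42,17)
river: ρ → (17,60,-3)
river: ρ → (-3,60,17)
river: ρ → (17,42,-30)
river: ρ → (-30,18,29)
river: ρ → (29,40,-19)
ρ-cycle length = 18 (tail of 1 descent step not counted)

18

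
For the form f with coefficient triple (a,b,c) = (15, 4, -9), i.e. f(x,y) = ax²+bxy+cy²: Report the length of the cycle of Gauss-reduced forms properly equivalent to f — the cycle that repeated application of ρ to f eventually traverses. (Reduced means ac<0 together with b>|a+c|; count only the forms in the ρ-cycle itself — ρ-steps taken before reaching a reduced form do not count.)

D = 556, ⌊√D⌋ = 23
descent: ρ → (-9,14,10)  [lands on river]
river: ρ → (10,6,-13)
river: ρ → (-13,20,3)
river: ρ → (3,22,-6)
river: ρ → (-6,14,15)
river: ρ → (15,16,-5)
river: ρ → (-5,14,18)
river: ρ → (18,22,-1)
river: ρ → (-1,22,18)
river: ρ → (18,14,-5)
river: ρ → (-5,16,15)
river: ρ → (15,14,-6)
river: ρ → (-6,22,3)
river: ρ → (3,20,-13)
river: ρ → (-13,6,10)
river: ρ → (10,14,-9)
river: ρ → (-9,22,2)
river: ρ → (2,22,-9)
ρ-cycle length = 18 (tail of 1 descent step not counted)

18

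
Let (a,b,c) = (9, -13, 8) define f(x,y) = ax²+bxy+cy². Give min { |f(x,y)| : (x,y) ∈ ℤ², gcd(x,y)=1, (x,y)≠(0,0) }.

translate: b→5 (≡-13 mod 18), so (9,-13,8)→(9,5,4)
flip: (9,5,4)→(4,-5,9)
translate: b→3 (≡-5 mod 8), so (4,-5,9)→(4,3,8)
reduced (well bottom): (4,3,8) with a≤c, −a<b≤a
well minimum = a = 4

4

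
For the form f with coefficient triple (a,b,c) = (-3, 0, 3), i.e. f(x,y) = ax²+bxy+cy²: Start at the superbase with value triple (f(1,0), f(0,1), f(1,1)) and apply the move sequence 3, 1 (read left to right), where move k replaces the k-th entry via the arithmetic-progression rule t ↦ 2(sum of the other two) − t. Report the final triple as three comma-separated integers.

start (-3,3,0) = (f(1,0),f(0,1),f(1,1))
replace slot 3: 2·((-3)+3) − 0 = 0 → (-3,3,0)
replace slot 1: 2·(3+0) − (-3) = 9 → (9,3,0)

9,3,0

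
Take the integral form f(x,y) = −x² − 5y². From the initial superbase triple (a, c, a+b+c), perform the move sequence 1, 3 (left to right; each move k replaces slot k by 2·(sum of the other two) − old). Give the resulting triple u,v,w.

start (-1,-5,-6) = (f(1,0),f(0,1),f(1,1))
replace slot 1: 2·((-5)+(-6)) − (-1) = -21 → (-21,-5,-6)
replace slot 3: 2·((-21)+(-5)) − (-6) = -46 → (-21,-5,-46)

-21,-5,-46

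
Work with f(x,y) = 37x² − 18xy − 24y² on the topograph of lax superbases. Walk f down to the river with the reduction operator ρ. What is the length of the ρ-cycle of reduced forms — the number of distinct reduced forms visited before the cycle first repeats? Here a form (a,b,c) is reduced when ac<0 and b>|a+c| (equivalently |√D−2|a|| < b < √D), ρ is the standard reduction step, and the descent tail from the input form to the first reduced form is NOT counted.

D = 3876, ⌊√D⌋ = 62
descent: ρ → (-24,18,37)  [lands on river]
river: ρ → (37,56,-5)
river: ρ → (-5,54,48)
river: ρ → (48,42,-11)
river: ρ → (-11,46,40)
river: ρ → (40,34,-17)
river: ρ → (-17,34,40)
river: ρ → (40,46,-11)
river: ρ → (-11,42,48)
river: ρ → (48,54,-5)
river: ρ → (-5,56,37)
river: ρ → (37,18,-24)
river: ρ → (-24,30,31)
river: ρ → (31,32,-23)
river: ρ → (-23,60,3)
river: ρ → (3,60,-23)
river: ρ → (-23,32,31)
river: ρ → (31,30,-24)
ρ-cycle length = 18 (tail of 1 descent step not counted)

18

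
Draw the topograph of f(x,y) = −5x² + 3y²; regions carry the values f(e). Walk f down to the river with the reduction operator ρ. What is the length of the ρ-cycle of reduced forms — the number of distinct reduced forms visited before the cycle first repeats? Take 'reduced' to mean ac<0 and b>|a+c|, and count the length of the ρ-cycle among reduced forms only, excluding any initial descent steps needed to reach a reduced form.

D = 60, ⌊√D⌋ = 7
descent: ρ → (3,6,-2)  [lands on river]
river: ρ → (-2,6,3)
ρ-cycle length = 2 (tail of 1 descent step not counted)

2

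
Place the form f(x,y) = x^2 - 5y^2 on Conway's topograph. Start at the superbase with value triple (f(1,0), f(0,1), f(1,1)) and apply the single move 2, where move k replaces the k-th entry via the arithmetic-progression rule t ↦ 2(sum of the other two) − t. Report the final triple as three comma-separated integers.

start (1,-5,-4) = (f(1,0),f(0,1),f(1,1))
replace slot 2: 2·(1+(-4)) − (-5) = -1 → (1,-1,-4)

1,-1,-4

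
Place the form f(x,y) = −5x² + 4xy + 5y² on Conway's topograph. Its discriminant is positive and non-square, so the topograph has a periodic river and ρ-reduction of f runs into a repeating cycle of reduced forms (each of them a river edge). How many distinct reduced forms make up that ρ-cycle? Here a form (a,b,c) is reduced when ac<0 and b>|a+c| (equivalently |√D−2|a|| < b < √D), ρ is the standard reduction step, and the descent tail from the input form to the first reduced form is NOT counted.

D = 116, ⌊√D⌋ = 10
river: ρ → (5,6,-4)
river: ρ → (-4,10,1)
river: ρ → (1,10,-4)
river: ρ → (-4,6,5)
river: ρ → (5,4,-5)
river: ρ → (-5,6,4)
river: ρ → (4,10,-1)
river: ρ → (-1,10,4)
river: ρ → (4,6,-5)
river: ρ → (-5,4,5)
ρ-cycle length = 10 (tail of 0 descent steps not counted)

10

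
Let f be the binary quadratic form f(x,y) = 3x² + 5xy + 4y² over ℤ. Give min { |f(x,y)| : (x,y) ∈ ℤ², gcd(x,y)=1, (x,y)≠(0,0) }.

translate: b→-1 (≡5 mod 6), so (3,5,4)→(3,-1,2)
flip: (3,-1,2)→(2,1,3)
reduced (well bottom): (2,1,3) with a≤c, −a<b≤a
well minimum = a = 2

2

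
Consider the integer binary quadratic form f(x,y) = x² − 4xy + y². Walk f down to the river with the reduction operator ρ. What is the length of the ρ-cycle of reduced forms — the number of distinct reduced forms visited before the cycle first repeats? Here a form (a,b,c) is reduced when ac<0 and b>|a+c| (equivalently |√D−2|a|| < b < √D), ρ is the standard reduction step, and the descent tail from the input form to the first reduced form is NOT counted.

D = 12, ⌊√D⌋ = 3
descent: ρ → (1,2,-2)  [lands on river]
river: ρ → (-2,2,1)
ρ-cycle length = 2 (tail of 1 descent step not counted)

2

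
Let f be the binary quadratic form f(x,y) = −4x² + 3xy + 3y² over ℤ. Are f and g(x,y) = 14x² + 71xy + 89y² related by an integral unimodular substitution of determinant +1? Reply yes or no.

D₁ = 57, D₂ = 57
river cycle of f (length 6): (3, 3, -4), (-4, 5, 2), (2, 7, -1), (-1, 7, 2), (2, 5, -4), (-4, 3, 3)
river cycle of g (length 6): (2, 5, -4), (-4, 3, 3), (3, 3, -4), (-4, 5, 2), (2, 7, -1), (-1, 7, 2)
cycles coincide ⇒ equivalent

yes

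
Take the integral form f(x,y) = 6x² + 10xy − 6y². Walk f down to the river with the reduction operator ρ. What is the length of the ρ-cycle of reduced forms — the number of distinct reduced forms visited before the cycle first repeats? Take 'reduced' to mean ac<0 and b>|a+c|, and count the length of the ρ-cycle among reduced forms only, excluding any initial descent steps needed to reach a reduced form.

D = 244, ⌊√D⌋ = 15
river: ρ → (-6,14,2)
river: ρ → (2,14,-6)
river: ρ → (-6,10,6)
river: ρ → (6,14,-2)
river: ρ → (-2,14,6)
river: ρ → (6,10,-6)
ρ-cycle length = 6 (tail of 0 descent steps not counted)

6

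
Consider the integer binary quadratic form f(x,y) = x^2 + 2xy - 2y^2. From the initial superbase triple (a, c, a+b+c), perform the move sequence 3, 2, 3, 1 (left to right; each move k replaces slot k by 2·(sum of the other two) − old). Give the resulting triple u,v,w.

start (1,-2,1) = (f(1,0),f(0,1),f(1,1))
replace slot 3: 2·(1+(-2)) − 1 = -3 → (1,-2,-3)
replace slot 2: 2·(1+(-3)) − (-2) = -2 → (1,-2,-3)
replace slot 3: 2·(1+(-2)) − (-3) = 1 → (1,-2,1)
replace slot 1: 2·((-2)+1) − 1 = -3 → (-3,-2,1)

-3,-2,1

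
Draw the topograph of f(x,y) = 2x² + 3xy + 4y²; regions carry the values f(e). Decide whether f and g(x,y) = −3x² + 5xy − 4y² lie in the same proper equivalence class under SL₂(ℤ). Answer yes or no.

D₁ = -23, D₂ = -23
f: translate: b→-1 (≡3 mod 4), so (2,3,4)→(2,-1,3)
f: reduced (well bottom): (2,-1,3) with a≤c, −a<b≤a
g is negative-definite; reduce −g:
−g: translate: b→1 (≡-5 mod 6), so (3,-5,4)→(3,1,2)
−g: flip: (3,1,2)→(2,-1,3)
−g: reduced (well bottom): (2,-1,3) with a≤c, −a<b≤a
flip sign back: reduced form of g is (-2,1,-3)
reduced forms (2, -1, 3) vs (-2, 1, -3) ⇒ inequivalent

no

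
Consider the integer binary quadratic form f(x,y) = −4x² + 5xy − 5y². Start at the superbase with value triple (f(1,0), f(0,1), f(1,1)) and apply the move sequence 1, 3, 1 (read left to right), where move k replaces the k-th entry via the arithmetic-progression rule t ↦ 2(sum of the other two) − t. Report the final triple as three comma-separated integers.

start (-4,-5,-4) = (f(1,0),f(0,1),f(1,1))
replace slot 1: 2·((-5)+(-4)) − (-4) = -14 → (-14,-5,-4)
replace slot 3: 2·((-14)+(-5)) − (-4) = -34 → (-14,-5,-34)
replace slot 1: 2·((-5)+(-34)) − (-14) = -64 → (-64,-5,-34)

-64,-5,-34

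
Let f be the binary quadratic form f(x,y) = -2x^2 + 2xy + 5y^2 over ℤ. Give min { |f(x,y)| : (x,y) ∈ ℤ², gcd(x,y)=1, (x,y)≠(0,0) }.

descent: ρ → (5,-2,-2)
descent: ρ → (-2,6,1)  [lands on river]
river: ρ → (1,6,-2)
closes: descent 2, river 2
min |a| on river = 1

1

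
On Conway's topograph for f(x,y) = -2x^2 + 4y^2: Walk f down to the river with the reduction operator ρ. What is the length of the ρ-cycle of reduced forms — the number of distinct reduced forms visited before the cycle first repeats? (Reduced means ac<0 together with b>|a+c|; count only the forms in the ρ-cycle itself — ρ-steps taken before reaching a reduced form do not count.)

D = 32, ⌊√D⌋ = 5
descent: ρ → (4,0,-2)
descent: ρ → (-2,4,2)  [lands on river]
river: ρ → (2,4,-2)
ρ-cycle length = 2 (tail of 2 descent steps not counted)

2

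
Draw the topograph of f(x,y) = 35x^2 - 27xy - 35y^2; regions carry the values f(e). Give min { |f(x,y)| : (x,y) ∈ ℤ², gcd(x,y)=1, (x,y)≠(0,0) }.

descent: ρ → (-35,27,35)  [lands on river]
river: ρ → (35,43,-27)
river: ρ → (-27,65,13)
river: ρ → (13,65,-27)
river: ρ → (-27,43,35)
river: ρ → (35,27,-35)
river: ρ → (-35,43,27)
river: ρ → (27,65,-13)
river: ρ → (-13,65,27)
river: ρ → (27,43,-35)
closes: descent 1, river 10
min |a| on river = 13

13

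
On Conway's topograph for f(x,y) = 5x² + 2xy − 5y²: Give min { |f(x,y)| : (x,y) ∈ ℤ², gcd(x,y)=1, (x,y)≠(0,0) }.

river: ρ → (-5,8,2)
river: ρ → (2,8,-5)
river: ρ → (-5,2,5)
river: ρ → (5,8,-2)
river: ρ → (-2,8,5)
river: ρ → (5,2,-5)
closes: descent 0, river 6
min |a| on river = 2

2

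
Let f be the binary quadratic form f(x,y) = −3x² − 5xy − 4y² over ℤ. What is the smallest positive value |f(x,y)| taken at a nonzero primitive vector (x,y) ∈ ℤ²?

translate: b→-1 (≡5 mod 6), so (3,5,4)→(3,-1,2)
flip: (3,-1,2)→(2,1,3)
reduced (well bottom): (2,1,3) with a≤c, −a<b≤a
well minimum |f| = |-2| = 2 (negative-definite)

2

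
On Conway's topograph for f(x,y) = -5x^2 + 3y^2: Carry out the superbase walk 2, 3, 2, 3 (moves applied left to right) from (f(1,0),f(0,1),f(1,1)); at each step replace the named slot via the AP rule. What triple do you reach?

start (-5,3,-2) = (f(1,0),f(0,1),f(1,1))
replace slot 2: 2·((-5)+(-2)) − 3 = -17 → (-5,-17,-2)
replace slot 3: 2·((-5)+(-17)) − (-2) = -42 → (-5,-17,-42)
replace slot 2: 2·((-5)+(-42)) − (-17) = -77 → (-5,-77,-42)
replace slot 3: 2·((-5)+(-77)) − (-42) = -122 → (-5,-77,-122)

-5,-77,-122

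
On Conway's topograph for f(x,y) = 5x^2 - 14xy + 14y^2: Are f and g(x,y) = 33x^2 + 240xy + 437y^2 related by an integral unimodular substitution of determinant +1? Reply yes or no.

D₁ = -84, D₂ = -84
f: translate: b→-4 (≡-14 mod 10), so (5,-14,14)→(5,-4,5)
f: flip: (5,-4,5)→(5,4,5)
f: reduced (well bottom): (5,4,5) with a≤c, −a<b≤a
g: translate: b→-24 (≡240 mod 66), so (33,240,437)→(33,-24,5)
g: flip: (33,-24,5)→(5,24,33)
g: translate: b→4 (≡24 mod 10), so (5,24,33)→(5,4,5)
g: reduced (well bottom): (5,4,5) with a≤c, −a<b≤a
reduced forms (5, 4, 5) vs (5, 4, 5) ⇒ equivalent

yes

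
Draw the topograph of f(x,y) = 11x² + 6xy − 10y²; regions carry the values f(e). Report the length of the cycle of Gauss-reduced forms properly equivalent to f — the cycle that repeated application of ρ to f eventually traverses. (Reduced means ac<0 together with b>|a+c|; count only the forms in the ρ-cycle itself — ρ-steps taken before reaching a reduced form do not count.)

D = 476, ⌊√D⌋ = 21
river: ρ → (-10,14,7)
river: ρ → (7,14,-10)
river: ρ → (-10,6,11)
river: ρ → (11,16,-5)
river: ρ → (-5,14,14)
river: ρ → (14,14,-5)
river: ρ → (-5,16,11)
river: ρ → (11,6,-10)
ρ-cycle length = 8 (tail of 0 descent steps not counted)

8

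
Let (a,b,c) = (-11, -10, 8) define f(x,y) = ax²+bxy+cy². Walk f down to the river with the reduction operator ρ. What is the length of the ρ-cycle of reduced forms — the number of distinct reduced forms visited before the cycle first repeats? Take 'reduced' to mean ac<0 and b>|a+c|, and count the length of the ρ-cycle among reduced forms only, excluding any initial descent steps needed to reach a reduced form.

D = 452, ⌊√D⌋ = 21
descent: ρ → (8,10,-11)  [lands on river]
river: ρ → (-11,12,7)
river: ρ → (7,16,-7)
river: ρ → (-7,12,11)
river: ρ → (11,10,-8)
river: ρ → (-8,6,13)
river: ρ → (13,20,-1)
river: ρ → (-1,20,13)
river: ρ → (13,6,-8)
river: ρ → (-8,10,11)
river: ρ → (11,12,-7)
river: ρ → (-7,16,7)
river: ρ → (7,12,-11)
river: ρ → (-11,10,8)
river: ρ → (8,6,-13)
river: ρ → (-13,20,1)
river: ρ → (1,20,-13)
river: ρ → (-13,6,8)
ρ-cycle length = 18 (tail of 1 descent step not counted)

18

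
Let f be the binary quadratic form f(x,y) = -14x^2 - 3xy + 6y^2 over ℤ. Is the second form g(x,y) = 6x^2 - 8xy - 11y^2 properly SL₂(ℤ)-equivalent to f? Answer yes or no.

D₁ = 345, D₂ = 328
discriminants differ ⇒ not SL₂(ℤ)-equivalent

no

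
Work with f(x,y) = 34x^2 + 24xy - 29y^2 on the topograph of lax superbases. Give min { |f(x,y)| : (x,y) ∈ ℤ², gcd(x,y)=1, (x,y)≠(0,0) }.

river: ρ → (-29,34,29)
river: ρ → (29,24,-34)
river: ρ → (-34,44,19)
river: ρ → (19,32,-46)
river: ρ → (-46,60,5)
river: ρ → (5,60,-46)
river: ρ → (-46,32,19)
river: ρ → (19,44,-34)
river: ρ → (-34,24,29)
river: ρ → (29,34,-29)
river: ρ → (-29,24,34)
river: ρ → (34,44,-19)
river: ρ → (-19,32,46)
river: ρ → (46,60,-5)
river: ρ → (-5,60,46)
river: ρ → (46,32,-19)
river: ρ → (-19,44,34)
river: ρ → (34,24,-29)
closes: descent 0, river 18
min |a| on river = 5

5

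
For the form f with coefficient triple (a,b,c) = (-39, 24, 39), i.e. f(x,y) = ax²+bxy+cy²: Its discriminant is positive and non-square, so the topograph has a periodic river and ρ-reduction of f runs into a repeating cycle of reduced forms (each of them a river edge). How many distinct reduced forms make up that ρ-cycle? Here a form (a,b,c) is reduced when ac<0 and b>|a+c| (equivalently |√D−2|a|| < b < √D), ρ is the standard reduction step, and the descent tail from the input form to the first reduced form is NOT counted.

D = 6660, ⌊√D⌋ = 81
river: ρ → (39,54,-24)
river: ρ → (-24,42,51)
river: ρ → (51,60,-15)
river: ρ → (-15,60,51)
river: ρ → (51,42,-24)
river: ρ → (-24,54,39)
river: ρ → (39,24,-39)
river: ρ → (-39,54,24)
river: ρ → (24,42,-51)
river: ρ → (-51,60,15)
river: ρ → (15,60,-51)
river: ρ → (-51,42,24)
river: ρ → (24,54,-39)
river: ρ → (-39,24,39)
ρ-cycle length = 14 (tail of 0 descent steps not counted)

14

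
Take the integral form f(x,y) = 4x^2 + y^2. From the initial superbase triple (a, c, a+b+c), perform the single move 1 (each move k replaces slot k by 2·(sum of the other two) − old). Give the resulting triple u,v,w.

start (4,1,5) = (f(1,0),f(0,1),f(1,1))
replace slot 1: 2·(1+5) − 4 = 8 → (8,1,5)

8,1,5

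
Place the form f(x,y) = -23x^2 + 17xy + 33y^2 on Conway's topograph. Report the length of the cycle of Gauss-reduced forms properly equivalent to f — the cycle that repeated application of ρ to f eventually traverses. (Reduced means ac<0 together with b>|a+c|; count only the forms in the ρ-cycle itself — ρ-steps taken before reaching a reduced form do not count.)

D = 3325, ⌊√D⌋ = 57
river: ρ → (33,49,-7)
river: ρ → (-7,49,33)
river: ρ → (33,17,-23)
river: ρ → (-23,29,27)
river: ρ → (27,25,-25)
river: ρ → (-25,25,27)
river: ρ → (27,29,-23)
river: ρ → (-23,17,33)
ρ-cycle length = 8 (tail of 0 descent steps not counted)

8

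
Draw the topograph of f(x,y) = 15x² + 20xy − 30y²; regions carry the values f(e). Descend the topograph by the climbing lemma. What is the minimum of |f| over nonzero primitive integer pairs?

river: ρ → (-30,40,5)
river: ρ → (5,40,-30)
river: ρ → (-30,20,15)
river: ρ → (15,40,-10)
river: ρ → (-10,40,15)
river: ρ → (15,20,-30)
closes: descent 0, river 6
min |a| on river = 5

5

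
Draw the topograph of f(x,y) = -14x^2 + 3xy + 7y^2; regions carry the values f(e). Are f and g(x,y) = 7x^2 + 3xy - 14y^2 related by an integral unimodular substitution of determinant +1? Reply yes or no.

D₁ = 401, D₂ = 401
river cycle of f (length 10): (7, 11, -10), (-10, 9, 8), (8, 7, -11), (-11, 15, 4), (4, 17, -7), (-7, 11, 10), (10, 9, -8), (-8, 7, 11), (11, 15, -4), (-4, 17, 7)
river cycle of g (length 10): (7, 17, -4), (-4, 15, 11), (11, 7, -8), (-8, 9, 10), (10, 11, -7), (-7, 17, 4), (4, 15, -11), (-11, 7, 8), (8, 9, -10), (-10, 11, 7)
cycles differ ⇒ inequivalent

no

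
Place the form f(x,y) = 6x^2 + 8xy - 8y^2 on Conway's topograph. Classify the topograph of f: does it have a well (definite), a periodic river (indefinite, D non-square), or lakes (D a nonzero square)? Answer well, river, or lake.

D = b²−4ac = 8² − 4·6·(-8) = 256
D = 16² is a perfect square ⇒ form factors over ℤ ⇒ lakes

lake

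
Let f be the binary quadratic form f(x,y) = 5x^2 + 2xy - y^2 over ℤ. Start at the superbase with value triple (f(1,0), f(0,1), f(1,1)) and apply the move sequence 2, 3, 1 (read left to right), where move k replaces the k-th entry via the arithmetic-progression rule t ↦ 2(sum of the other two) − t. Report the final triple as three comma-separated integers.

start (5,-1,6) = (f(1,0),f(0,1),f(1,1))
replace slot 2: 2·(5+6) − (-1) = 23 → (5,23,6)
replace slot 3: 2·(5+23) − 6 = 50 → (5,23,50)
replace slot 1: 2·(23+50) − 5 = 141 → (141,23,50)

141,23,50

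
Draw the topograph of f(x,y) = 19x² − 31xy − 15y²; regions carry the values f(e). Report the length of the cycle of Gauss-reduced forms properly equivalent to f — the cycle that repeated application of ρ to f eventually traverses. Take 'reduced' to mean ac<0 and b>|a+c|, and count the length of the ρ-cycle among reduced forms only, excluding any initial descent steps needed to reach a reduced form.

D = 2101, ⌊√D⌋ = 45
descent: ρ → (-15,31,19)  [lands on river]
river: ρ → (19,45,-1)
river: ρ → (-1,45,19)
river: ρ → (19,31,-15)
river: ρ → (-15,29,21)
river: ρ → (21,13,-23)
river: ρ → (-23,33,11)
river: ρ → (11,33,-23)
river: ρ → (-23,13,21)
river: ρ → (21,29,-15)
ρ-cycle length = 10 (tail of 1 descent step not counted)

10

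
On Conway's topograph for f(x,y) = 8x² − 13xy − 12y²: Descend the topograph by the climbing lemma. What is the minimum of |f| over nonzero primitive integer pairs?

descent: ρ → (-12,13,8)  [lands on river]
river: ρ → (8,19,-6)
river: ρ → (-6,17,11)
river: ρ → (11,5,-12)
river: ρ → (-12,19,4)
river: ρ → (4,21,-7)
river: ρ → (-7,21,4)
river: ρ → (4,19,-12)
river: ρ → (-12,5,11)
river: ρ → (11,17,-6)
river: ρ → (-6,19,8)
river: ρ → (8,13,-12)
river: ρ → (-12,11,9)
river: ρ → (9,7,-14)
river: ρ → (-14,21,2)
river: ρ → (2,23,-3)
river: ρ → (-3,19,16)
river: ρ → (16,13,-6)
river: ρ → (-6,23,1)
river: ρ → (1,23,-6)
river: ρ → (-6,13,16)
river: ρ → (16,19,-3)
river: ρ → (-3,23,2)
river: ρ → (2,21,-14)
river: ρ → (-14,7,9)
river: ρ → (9,11,-12)
closes: descent 1, river 26
min |a| on river = 1

1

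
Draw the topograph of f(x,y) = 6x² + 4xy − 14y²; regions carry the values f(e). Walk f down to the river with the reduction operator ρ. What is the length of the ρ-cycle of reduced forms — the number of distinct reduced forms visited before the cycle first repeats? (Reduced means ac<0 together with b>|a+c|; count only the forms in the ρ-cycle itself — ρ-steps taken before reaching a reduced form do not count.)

D = 352, ⌊√D⌋ = 18
descent: ρ → (-14,-4,6)
descent: ρ → (6,16,-4)  [lands on river]
river: ρ → (-4,16,6)
river: ρ → (6,8,-12)
river: ρ → (-12,16,2)
river: ρ → (2,16,-12)
river: ρ → (-12,8,6)
ρ-cycle length = 6 (tail of 2 descent steps not counted)

6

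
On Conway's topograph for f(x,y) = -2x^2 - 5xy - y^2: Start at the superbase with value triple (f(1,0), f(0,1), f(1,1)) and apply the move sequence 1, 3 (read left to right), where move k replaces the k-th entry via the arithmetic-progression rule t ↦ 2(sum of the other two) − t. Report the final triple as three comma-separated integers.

start (-2,-1,-8) = (f(1,0),f(0,1),f(1,1))
replace slot 1: 2·((-1)+(-8)) − (-2) = -16 → (-16,-1,-8)
replace slot 3: 2·((-16)+(-1)) − (-8) = -26 → (-16,-1,-26)

-16,-1,-26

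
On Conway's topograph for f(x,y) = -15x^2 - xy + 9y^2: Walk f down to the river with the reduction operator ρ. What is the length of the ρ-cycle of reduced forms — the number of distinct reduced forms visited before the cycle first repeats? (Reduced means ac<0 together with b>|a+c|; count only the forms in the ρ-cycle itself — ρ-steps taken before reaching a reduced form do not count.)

D = 541, ⌊√D⌋ = 23
descent: ρ → (9,19,-5)  [lands on river]
river: ρ → (-5,21,5)
river: ρ → (5,19,-9)
river: ρ → (-9,17,7)
river: ρ → (7,11,-15)
river: ρ → (-15,19,3)
river: ρ → (3,23,-1)
river: ρ → (-1,23,3)
river: ρ → (3,19,-15)
river: ρ → (-15,11,7)
river: ρ → (7,17,-9)
river: ρ → (-9,19,5)
river: ρ → (5,21,-5)
river: ρ → (-5,19,9)
river: ρ → (9,17,-7)
river: ρ → (-7,11,15)
river: ρ → (15,19,-3)
river: ρ → (-3,23,1)
river: ρ → (1,23,-3)
river: ρ → (-3,19,15)
river: ρ → (15,11,-7)
river: ρ → (-7,17,9)
ρ-cycle length = 22 (tail of 1 descent step not counted)

22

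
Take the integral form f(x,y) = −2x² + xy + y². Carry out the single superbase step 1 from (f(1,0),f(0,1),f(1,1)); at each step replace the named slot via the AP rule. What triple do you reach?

start (-2,1,0) = (f(1,0),f(0,1),f(1,1))
replace slot 1: 2·(1+0) − (-2) = 4 → (4,1,0)

4,1,0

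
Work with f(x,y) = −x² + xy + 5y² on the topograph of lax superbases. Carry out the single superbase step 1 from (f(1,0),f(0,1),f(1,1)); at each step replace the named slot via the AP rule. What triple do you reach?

start (-1,5,5) = (f(1,0),f(0,1),f(1,1))
replace slot 1: 2·(5+5) − (-1) = 21 → (21,5,5)

21,5,5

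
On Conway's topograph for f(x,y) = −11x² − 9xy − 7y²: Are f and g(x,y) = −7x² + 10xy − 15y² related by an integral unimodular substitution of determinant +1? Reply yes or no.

D₁ = -227, D₂ = -320
discriminants differ ⇒ not SL₂(ℤ)-equivalent

no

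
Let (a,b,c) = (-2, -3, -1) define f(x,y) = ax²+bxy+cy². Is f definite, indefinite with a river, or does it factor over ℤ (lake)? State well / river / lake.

D = b²−4ac = (-3)² − 4·(-2)·(-1) = 1
D = 1² is a perfect square ⇒ form factors over ℤ ⇒ lakes

lake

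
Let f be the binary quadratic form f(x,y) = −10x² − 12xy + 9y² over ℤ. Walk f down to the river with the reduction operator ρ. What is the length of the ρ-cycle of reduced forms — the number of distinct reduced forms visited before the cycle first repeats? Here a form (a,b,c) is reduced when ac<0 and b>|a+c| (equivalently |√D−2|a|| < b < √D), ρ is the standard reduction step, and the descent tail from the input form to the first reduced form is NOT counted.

D = 504, ⌊√D⌋ = 22
descent: ρ → (9,12,-10)  [lands on river]
river: ρ → (-10,8,11)
river: ρ → (11,14,-7)
river: ρ → (-7,14,11)
river: ρ → (11,8,-10)
river: ρ → (-10,12,9)
river: ρ → (9,6,-13)
river: ρ → (-13,20,2)
river: ρ → (2,20,-13)
river: ρ → (-13,6,9)
ρ-cycle length = 10 (tail of 1 descent step not counted)

10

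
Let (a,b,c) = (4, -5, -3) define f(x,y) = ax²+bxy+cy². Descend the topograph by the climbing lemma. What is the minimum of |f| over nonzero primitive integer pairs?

descent: ρ → (-3,5,4)  [lands on river]
river: ρ → (4,3,-4)
river: ρ → (-4,5,3)
river: ρ → (3,7,-2)
river: ρ → (-2,5,6)
river: ρ → (6,7,-1)
river: ρ → (-1,7,6)
river: ρ → (6,5,-2)
river: ρ → (-2,7,3)
river: ρ → (3,5,-4)
river: ρ → (-4,3,4)
river: ρ → (4,5,-3)
river: ρ → (-3,7,2)
river: ρ → (2,5,-6)
river: ρ → (-6,7,1)
river: ρ → (1,7,-6)
river: ρ → (-6,5,2)
river: ρ → (2,7,-3)
closes: descent 1, river 18
min |a| on river = 1

1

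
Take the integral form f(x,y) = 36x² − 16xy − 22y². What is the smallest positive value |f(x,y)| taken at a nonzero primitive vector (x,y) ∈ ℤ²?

descent: ρ → (-22,16,36)  [lands on river]
river: ρ → (36,56,-2)
river: ρ → (-2,56,36)
river: ρ → (36,16,-22)
river: ρ → (-22,28,30)
river: ρ → (30,32,-20)
river: ρ → (-20,48,14)
river: ρ → (14,36,-38)
river: ρ → (-38,40,12)
river: ρ → (12,56,-6)
river: ρ → (-6,52,30)
river: ρ → (30,8,-28)
river: ρ → (-28,48,10)
river: ρ → (10,52,-18)
river: ρ → (-18,56,4)
river: ρ → (4,56,-18)
river: ρ → (-18,52,10)
river: ρ → (10,48,-28)
river: ρ → (-28,8,30)
river: ρ → (30,52,-6)
river: ρ → (-6,56,12)
river: ρ → (12,40,-38)
river: ρ → (-38,36,14)
river: ρ → (14,48,-20)
river: ρ → (-20,32,30)
river: ρ → (30,28,-22)
closes: descent 1, river 26
min |a| on river = 2

2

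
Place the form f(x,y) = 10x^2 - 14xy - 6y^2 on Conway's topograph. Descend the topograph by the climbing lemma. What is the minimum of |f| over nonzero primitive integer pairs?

descent: ρ → (-6,14,10)  [lands on river]
river: ρ → (10,6,-10)
river: ρ → (-10,14,6)
river: ρ → (6,10,-14)
river: ρ → (-14,18,2)
river: ρ → (2,18,-14)
river: ρ → (-14,10,6)
river: ρ → (6,14,-10)
river: ρ → (-10,6,10)
river: ρ → (10,14,-6)
river: ρ → (-6,10,14)
river: ρ → (14,18,-2)
river: ρ → (-2,18,14)
river: ρ → (14,10,-6)
closes: descent 1, river 14
min |a| on river = 2

2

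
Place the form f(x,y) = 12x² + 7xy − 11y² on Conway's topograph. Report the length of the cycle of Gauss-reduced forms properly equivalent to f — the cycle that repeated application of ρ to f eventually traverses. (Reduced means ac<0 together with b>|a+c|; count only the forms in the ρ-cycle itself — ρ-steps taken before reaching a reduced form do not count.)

D = 577, ⌊√D⌋ = 24
river: ρ → (-11,15,8)
river: ρ → (8,17,-9)
river: ρ → (-9,19,6)
river: ρ → (6,17,-12)
river: ρ → (-12,7,11)
river: ρ → (11,15,-8)
river: ρ → (-8,17,9)
river: ρ → (9,19,-6)
river: ρ → (-6,17,12)
river: ρ → (12,7,-11)
ρ-cycle length = 10 (tail of 0 descent steps not counted)

10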